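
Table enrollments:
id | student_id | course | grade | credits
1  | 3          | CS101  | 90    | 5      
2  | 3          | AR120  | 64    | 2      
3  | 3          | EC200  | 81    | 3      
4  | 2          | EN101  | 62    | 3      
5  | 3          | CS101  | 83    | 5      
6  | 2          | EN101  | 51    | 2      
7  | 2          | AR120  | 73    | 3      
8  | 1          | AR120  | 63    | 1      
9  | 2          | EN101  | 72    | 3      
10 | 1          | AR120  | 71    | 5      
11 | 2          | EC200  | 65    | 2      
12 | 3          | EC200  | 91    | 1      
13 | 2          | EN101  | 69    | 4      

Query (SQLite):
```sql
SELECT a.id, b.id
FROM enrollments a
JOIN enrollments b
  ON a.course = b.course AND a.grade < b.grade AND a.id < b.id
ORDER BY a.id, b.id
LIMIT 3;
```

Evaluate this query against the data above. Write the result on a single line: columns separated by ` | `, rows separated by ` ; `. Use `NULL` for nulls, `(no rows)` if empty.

Pairs (a,b) with same course, a.grade < b.grade, a.id < b.id.
course groups: AR120:{2,7,8,10} CS101:{1,5} EC200:{3,11,12} EN101:{4,6,9,13}
Ordered by (a.id, b.id); first 3.

2 | 7 ; 2 | 10 ; 3 | 12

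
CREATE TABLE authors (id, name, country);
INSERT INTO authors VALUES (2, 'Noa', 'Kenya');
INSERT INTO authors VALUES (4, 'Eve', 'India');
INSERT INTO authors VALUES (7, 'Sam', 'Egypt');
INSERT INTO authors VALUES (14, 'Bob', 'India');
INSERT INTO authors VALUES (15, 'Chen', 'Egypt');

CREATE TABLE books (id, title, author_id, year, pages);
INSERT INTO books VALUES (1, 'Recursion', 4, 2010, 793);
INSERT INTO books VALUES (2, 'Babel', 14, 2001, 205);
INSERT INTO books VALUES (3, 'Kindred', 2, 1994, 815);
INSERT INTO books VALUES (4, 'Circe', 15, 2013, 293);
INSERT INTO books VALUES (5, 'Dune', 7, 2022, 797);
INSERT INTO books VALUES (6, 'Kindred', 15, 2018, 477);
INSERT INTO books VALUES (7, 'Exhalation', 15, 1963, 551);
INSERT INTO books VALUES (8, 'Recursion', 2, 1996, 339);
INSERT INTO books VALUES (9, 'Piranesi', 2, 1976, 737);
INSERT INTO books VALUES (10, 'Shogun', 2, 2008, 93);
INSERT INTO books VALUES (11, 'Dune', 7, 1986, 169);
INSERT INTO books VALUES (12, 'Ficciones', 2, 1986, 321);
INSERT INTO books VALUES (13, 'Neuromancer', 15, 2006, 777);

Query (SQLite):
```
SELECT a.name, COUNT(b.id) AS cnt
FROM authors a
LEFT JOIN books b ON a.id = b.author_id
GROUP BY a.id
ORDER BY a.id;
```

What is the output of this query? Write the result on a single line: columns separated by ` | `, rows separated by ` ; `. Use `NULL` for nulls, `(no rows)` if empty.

LEFT JOIN keeps every authors row; unmatched ones get NULL for books columns.
Group by authors.id and compute COUNT(b.id). COUNT(col) of an all-NULL group is 0.
  2: ids {3, 8, 9, 10, 12} → COUNT(b.id)=5
  4: ids {1} → COUNT(b.id)=1
  7: ids {5, 11} → COUNT(b.id)=2
  14: ids {2} → COUNT(b.id)=1
  15: ids {4, 6, 7, 13} → COUNT(b.id)=4

Noa | 5 ; Eve | 1 ; Sam | 2 ; Bob | 1 ; Chen | 4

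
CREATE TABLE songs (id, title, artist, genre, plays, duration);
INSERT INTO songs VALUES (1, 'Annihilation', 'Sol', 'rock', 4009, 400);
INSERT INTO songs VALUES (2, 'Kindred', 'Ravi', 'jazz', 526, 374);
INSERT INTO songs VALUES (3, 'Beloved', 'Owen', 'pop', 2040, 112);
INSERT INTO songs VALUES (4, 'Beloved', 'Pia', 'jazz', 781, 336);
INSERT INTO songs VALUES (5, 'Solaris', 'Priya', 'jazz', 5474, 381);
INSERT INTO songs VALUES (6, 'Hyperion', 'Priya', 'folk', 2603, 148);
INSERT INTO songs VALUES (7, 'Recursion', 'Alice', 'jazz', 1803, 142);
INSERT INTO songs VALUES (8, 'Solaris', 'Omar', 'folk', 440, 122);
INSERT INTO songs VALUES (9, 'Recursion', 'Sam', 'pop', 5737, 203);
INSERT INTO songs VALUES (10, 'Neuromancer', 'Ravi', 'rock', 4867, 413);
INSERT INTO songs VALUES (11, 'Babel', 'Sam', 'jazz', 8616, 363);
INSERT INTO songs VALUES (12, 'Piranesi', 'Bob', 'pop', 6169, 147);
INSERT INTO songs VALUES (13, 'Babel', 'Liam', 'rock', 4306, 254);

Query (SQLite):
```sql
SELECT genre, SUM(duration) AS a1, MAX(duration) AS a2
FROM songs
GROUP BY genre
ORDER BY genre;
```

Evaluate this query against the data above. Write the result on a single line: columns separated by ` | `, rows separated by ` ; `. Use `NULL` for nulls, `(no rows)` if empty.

folk | 270 | 148 ; jazz | 1596 | 381 ; pop | 462 | 203 ; rock | 1067 | 413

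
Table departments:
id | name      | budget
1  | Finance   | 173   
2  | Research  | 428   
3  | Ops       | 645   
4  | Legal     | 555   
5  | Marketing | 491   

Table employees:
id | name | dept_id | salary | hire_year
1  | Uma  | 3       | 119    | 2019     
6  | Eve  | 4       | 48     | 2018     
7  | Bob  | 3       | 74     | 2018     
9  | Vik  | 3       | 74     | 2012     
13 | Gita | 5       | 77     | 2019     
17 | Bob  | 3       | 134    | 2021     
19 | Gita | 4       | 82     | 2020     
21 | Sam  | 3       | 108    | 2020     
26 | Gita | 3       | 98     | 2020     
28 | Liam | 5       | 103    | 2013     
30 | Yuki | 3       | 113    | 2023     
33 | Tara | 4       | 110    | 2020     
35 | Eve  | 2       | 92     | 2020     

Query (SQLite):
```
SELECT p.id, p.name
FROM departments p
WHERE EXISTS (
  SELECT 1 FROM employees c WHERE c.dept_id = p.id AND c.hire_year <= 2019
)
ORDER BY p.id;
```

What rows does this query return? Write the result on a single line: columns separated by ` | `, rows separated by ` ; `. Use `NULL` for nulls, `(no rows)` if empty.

3 | Ops ; 4 | Legal ; 5 | Marketing

For each departments row, check whether any employees with matching dept_id has hire_year <= 2019.
Keep rows where that is true.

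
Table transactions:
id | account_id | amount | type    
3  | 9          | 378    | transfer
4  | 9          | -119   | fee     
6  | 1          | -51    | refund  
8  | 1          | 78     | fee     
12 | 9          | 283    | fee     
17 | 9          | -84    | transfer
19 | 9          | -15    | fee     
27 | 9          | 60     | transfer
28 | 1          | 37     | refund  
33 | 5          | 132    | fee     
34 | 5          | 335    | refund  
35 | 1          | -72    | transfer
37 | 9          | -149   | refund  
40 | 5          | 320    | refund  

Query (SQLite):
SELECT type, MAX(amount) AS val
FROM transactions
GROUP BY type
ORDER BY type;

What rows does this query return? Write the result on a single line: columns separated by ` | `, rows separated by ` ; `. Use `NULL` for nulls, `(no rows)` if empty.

Partition transactions by type; compute MAX(amount) within each group.
  fee: ids {4, 8, 12, 19, 33} → MAX(amount)=283
  refund: ids {6, 28, 34, 37, 40} → MAX(amount)=335
  transfer: ids {3, 17, 27, 35} → MAX(amount)=378

fee | 283 ; refund | 335 ; transfer | 378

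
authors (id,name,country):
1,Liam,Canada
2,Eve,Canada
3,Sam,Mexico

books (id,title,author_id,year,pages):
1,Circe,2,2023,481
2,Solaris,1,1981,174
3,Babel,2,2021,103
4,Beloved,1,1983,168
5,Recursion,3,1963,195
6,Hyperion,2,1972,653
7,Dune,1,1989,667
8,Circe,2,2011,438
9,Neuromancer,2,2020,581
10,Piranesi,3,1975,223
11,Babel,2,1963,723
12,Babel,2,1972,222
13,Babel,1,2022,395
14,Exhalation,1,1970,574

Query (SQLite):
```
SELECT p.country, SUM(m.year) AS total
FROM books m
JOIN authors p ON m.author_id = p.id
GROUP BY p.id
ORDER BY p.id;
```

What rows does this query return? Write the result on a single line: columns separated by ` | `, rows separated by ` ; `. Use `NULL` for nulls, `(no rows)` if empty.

Canada | 9945 ; Canada | 13982 ; Mexico | 3938

Join each books row to its authors via author_id.
Group joined rows by authors.id; compute SUM(m.year) per group.
  1: ids {2, 4, 7, 13, 14} → SUM(m.year)=9945
  2: ids {1, 3, 6, 8, 9, 11, 12} → SUM(m.year)=13982
  3: ids {5, 10} → SUM(m.year)=3938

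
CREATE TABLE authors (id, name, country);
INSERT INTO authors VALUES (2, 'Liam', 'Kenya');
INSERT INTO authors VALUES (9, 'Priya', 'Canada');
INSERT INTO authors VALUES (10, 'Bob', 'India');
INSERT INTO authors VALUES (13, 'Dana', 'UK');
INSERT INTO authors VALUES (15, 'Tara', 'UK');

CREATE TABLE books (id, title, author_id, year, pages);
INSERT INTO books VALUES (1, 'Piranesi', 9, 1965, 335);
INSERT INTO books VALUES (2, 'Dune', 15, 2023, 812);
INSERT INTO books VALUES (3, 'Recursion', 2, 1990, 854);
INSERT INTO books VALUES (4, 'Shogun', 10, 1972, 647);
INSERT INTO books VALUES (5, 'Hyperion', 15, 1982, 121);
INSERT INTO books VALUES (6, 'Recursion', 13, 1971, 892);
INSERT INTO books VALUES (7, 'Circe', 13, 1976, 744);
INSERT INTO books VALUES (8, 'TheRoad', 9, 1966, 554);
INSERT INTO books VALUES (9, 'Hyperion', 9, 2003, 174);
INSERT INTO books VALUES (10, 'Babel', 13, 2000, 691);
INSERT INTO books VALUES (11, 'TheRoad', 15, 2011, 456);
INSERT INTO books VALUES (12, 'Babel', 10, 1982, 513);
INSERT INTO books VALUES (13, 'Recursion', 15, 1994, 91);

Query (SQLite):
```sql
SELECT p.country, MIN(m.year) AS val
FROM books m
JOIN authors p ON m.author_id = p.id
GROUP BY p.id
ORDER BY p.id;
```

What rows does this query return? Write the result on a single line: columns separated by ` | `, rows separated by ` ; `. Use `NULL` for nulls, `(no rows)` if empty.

Kenya | 1990 ; Canada | 1965 ; India | 1972 ; UK | 1971 ; UK | 1982

Join each books row to its authors via author_id.
Group joined rows by authors.id; compute MIN(m.year) per group.
  2: ids {3} → MIN(m.year)=1990
  9: ids {1, 8, 9} → MIN(m.year)=1965
  10: ids {4, 12} → MIN(m.year)=1972
  13: ids {6, 7, 10} → MIN(m.year)=1971
  15: ids {2, 5, 11, 13} → MIN(m.year)=1982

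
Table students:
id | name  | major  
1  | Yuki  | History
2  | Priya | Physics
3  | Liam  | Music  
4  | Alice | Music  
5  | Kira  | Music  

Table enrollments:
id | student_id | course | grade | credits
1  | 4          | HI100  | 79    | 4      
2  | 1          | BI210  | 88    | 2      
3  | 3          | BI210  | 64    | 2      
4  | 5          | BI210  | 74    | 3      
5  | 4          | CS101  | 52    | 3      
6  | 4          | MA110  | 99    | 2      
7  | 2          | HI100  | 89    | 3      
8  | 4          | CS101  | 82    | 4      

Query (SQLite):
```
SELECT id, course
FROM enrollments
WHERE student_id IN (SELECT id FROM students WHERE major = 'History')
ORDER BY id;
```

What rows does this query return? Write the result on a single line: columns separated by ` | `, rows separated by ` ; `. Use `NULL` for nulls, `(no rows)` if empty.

2 | BI210

Inner query: students.id where major = 'History'.
Outer: keep enrollments rows whose student_id is in that set.
Inner query → {1}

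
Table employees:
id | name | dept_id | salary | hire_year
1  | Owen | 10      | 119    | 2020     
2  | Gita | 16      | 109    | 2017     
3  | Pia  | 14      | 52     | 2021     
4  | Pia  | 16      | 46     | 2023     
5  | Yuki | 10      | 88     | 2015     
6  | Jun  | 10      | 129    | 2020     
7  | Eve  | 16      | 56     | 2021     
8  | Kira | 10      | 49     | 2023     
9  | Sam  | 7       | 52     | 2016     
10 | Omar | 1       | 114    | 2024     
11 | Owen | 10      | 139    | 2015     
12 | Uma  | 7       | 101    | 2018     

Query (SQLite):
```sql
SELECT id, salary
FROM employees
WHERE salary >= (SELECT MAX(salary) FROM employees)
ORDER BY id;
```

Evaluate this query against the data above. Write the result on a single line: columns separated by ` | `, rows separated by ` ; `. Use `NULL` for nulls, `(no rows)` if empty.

Scalar subquery: MAX(salary) over all employees rows = 139.
Keep rows where salary >= that value.

11 | 139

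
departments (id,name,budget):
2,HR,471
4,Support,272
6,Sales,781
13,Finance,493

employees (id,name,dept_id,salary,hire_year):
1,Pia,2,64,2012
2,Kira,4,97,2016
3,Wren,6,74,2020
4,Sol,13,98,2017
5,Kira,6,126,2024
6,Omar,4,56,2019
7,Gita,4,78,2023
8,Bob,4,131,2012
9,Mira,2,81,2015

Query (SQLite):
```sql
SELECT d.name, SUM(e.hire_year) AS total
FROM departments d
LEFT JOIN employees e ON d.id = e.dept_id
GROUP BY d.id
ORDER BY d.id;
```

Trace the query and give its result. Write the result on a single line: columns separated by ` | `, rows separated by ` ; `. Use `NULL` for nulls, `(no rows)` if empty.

HR | 4027 ; Support | 8070 ; Sales | 4044 ; Finance | 2017

LEFT JOIN keeps every departments row; unmatched ones get NULL for employees columns.
Group by departments.id and compute SUM(e.hire_year). SUM over an all-NULL group is NULL.
  2: ids {1, 9} → SUM(e.hire_year)=4027
  4: ids {2, 6, 7, 8} → SUM(e.hire_year)=8070
  6: ids {3, 5} → SUM(e.hire_year)=4044
  13: ids {4} → SUM(e.hire_year)=2017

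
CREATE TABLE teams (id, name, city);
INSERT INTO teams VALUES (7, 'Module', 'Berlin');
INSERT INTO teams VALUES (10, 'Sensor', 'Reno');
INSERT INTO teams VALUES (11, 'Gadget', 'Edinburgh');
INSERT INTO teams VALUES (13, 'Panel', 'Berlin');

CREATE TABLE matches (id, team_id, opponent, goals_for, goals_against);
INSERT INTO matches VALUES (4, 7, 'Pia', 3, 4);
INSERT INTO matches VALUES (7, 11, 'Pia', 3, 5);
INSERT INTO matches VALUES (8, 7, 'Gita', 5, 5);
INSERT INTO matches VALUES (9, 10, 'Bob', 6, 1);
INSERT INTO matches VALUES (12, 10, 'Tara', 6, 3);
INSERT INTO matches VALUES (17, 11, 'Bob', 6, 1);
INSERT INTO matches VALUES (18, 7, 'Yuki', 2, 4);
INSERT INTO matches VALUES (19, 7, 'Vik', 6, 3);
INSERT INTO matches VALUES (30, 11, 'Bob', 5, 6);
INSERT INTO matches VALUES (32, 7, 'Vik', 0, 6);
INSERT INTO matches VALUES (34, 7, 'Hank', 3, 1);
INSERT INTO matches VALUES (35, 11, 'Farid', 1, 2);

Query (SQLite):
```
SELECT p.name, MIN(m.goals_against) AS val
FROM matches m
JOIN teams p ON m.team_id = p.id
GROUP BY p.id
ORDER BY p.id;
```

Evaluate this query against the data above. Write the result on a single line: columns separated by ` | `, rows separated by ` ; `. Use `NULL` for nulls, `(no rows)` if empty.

Module | 1 ; Sensor | 1 ; Gadget | 1

Join each matches row to its teams via team_id.
Group joined rows by teams.id; compute MIN(m.goals_against) per group.
  7: ids {4, 8, 18, 19, 32, 34} → MIN(m.goals_against)=1
  10: ids {9, 12} → MIN(m.goals_against)=1
  11: ids {7, 17, 30, 35} → MIN(m.goals_against)=1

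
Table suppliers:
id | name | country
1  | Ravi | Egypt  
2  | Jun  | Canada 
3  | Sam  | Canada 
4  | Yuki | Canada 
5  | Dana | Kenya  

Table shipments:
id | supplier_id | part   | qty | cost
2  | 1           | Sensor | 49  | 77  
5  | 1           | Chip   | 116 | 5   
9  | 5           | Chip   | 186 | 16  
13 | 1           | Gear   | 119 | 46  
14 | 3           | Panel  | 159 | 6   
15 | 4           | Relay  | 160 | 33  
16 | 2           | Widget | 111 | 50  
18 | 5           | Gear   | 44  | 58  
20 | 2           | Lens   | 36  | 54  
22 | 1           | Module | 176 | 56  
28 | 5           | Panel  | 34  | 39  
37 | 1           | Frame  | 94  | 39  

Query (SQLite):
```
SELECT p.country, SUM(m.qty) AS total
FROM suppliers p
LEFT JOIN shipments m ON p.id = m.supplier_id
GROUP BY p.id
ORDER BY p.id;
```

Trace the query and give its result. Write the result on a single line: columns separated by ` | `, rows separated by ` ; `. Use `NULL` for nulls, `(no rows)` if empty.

Egypt | 554 ; Canada | 147 ; Canada | 159 ; Canada | 160 ; Kenya | 264

LEFT JOIN keeps every suppliers row; unmatched ones get NULL for shipments columns.
Group by suppliers.id and compute SUM(m.qty). SUM over an all-NULL group is NULL.
  1: ids {2, 5, 13, 22, 37} → SUM(m.qty)=554
  2: ids {16, 20} → SUM(m.qty)=147
  3: ids {14} → SUM(m.qty)=159
  4: ids {15} → SUM(m.qty)=160
  5: ids {9, 18, 28} → SUM(m.qty)=264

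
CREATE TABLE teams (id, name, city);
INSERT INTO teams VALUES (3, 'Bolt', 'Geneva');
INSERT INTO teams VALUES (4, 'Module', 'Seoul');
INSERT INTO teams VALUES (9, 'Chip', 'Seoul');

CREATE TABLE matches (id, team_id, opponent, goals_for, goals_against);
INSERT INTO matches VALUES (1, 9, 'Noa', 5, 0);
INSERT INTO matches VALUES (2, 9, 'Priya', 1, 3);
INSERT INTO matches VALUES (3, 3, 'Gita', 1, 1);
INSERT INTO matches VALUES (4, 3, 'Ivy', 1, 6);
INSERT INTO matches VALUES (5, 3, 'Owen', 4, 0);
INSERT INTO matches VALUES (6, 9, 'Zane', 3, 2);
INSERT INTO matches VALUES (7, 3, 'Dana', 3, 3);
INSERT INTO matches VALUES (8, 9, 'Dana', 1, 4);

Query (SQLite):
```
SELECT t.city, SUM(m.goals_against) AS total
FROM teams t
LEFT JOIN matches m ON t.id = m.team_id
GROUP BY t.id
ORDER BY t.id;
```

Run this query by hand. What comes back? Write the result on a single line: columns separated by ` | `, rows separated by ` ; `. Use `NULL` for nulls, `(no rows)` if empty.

LEFT JOIN keeps every teams row; unmatched ones get NULL for matches columns.
Group by teams.id and compute SUM(m.goals_against). SUM over an all-NULL group is NULL.
  3: ids {3, 4, 5, 7} → SUM(m.goals_against)=10
  4: ids {—} → SUM(m.goals_against)=NULL
  9: ids {1, 2, 6, 8} → SUM(m.goals_against)=9

Geneva | 10 ; Seoul | NULL ; Seoul | 9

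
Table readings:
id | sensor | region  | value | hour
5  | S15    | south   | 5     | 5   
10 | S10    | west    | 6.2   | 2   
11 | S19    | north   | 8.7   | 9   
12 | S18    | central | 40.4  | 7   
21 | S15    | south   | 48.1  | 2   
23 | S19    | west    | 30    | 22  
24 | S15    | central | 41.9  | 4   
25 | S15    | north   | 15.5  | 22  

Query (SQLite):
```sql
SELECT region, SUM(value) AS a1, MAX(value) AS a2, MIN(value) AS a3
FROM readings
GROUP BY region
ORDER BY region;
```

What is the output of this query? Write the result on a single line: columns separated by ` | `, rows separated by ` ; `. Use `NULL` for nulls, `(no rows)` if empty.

central | 82.3 | 41.9 | 40.4 ; north | 24.2 | 15.5 | 8.7 ; south | 53.1 | 48.1 | 5 ; west | 36.2 | 30 | 6.2

Group readings by region.
Per group compute: SUM(value), MAX(value), MIN(value).
  central: ids {12, 24} → SUM(value)=82.3, MAX(value)=41.9, MIN(value)=40.4
  north: ids {11, 25} → SUM(value)=24.2, MAX(value)=15.5, MIN(value)=8.7
  south: ids {5, 21} → SUM(value)=53.1, MAX(value)=48.1, MIN(value)=5
  west: ids {10, 23} → SUM(value)=36.2, MAX(value)=30, MIN(value)=6.2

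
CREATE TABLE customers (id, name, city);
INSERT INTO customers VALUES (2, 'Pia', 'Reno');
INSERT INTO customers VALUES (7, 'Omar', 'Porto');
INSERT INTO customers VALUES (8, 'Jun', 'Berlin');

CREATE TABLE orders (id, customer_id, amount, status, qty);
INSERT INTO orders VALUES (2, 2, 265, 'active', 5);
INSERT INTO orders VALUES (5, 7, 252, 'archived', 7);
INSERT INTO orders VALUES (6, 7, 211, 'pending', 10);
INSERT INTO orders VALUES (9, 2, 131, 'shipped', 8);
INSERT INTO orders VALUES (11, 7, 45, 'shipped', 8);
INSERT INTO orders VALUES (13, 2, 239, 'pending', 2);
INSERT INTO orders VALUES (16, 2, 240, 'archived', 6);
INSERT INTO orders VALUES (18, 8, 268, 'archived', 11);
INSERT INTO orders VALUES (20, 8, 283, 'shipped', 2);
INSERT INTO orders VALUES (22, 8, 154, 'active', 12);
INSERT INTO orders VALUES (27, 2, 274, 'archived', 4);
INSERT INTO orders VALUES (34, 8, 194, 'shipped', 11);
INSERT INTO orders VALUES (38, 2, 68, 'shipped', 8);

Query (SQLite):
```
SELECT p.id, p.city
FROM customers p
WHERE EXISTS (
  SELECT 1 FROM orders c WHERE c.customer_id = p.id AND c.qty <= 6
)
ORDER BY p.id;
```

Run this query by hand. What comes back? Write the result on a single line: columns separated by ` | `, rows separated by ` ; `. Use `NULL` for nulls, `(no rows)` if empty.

For each customers row, check whether any orders with matching customer_id has qty <= 6.
Keep rows where that is true.

2 | Reno ; 8 | Berlin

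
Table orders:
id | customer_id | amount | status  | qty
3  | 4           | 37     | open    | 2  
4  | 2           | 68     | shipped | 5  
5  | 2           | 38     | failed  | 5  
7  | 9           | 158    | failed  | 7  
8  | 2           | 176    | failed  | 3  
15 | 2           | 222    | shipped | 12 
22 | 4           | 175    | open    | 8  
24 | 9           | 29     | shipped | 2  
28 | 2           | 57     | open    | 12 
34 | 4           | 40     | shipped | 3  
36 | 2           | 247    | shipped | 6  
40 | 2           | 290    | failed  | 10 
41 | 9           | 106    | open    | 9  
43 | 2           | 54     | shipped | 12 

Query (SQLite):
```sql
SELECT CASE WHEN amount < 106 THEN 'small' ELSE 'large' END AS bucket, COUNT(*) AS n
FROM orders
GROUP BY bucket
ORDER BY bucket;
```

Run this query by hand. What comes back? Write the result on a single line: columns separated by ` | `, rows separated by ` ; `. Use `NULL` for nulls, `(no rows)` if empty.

large | 7 ; small | 7

Bucket rows by amount < 106 → 'small' else 'large'; count each bucket.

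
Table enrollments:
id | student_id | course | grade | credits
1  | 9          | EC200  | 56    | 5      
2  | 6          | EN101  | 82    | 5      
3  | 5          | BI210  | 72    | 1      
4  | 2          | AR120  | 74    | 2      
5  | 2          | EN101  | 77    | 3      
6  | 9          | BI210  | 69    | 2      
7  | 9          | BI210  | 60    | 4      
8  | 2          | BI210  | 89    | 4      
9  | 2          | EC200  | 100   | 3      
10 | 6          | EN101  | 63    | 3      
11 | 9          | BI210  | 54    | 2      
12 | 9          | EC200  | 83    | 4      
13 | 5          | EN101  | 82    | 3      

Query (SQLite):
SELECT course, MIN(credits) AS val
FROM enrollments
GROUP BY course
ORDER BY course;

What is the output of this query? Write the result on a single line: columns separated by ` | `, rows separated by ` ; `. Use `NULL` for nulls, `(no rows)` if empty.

AR120 | 2 ; BI210 | 1 ; EC200 | 3 ; EN101 | 3

Partition enrollments by course; compute MIN(credits) within each group.
  AR120: ids {4} → MIN(credits)=2
  BI210: ids {3, 6, 7, 8, 11} → MIN(credits)=1
  EC200: ids {1, 9, 12} → MIN(credits)=3
  EN101: ids {2, 5, 10, 13} → MIN(credits)=3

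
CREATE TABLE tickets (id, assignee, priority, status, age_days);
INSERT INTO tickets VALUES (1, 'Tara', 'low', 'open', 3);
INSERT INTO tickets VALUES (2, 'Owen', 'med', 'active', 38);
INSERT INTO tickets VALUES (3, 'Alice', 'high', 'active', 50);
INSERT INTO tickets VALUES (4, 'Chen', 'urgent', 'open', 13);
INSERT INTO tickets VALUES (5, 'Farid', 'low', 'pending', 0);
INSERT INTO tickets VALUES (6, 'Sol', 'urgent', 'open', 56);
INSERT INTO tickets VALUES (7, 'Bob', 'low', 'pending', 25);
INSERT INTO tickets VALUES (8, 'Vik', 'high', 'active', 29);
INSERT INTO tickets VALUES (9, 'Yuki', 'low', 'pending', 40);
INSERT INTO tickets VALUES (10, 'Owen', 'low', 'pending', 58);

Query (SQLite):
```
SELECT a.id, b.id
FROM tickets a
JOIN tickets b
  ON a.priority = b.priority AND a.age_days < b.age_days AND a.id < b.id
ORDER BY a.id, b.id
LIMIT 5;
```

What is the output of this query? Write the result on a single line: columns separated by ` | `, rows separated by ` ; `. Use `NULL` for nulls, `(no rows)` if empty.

Pairs (a,b) with same priority, a.age_days < b.age_days, a.id < b.id.
priority groups: high:{3,8} low:{1,5,7,9,10} med:{2} urgent:{4,6}
Ordered by (a.id, b.id); first 5.

1 | 7 ; 1 | 9 ; 1 | 10 ; 4 | 6 ; 5 | 7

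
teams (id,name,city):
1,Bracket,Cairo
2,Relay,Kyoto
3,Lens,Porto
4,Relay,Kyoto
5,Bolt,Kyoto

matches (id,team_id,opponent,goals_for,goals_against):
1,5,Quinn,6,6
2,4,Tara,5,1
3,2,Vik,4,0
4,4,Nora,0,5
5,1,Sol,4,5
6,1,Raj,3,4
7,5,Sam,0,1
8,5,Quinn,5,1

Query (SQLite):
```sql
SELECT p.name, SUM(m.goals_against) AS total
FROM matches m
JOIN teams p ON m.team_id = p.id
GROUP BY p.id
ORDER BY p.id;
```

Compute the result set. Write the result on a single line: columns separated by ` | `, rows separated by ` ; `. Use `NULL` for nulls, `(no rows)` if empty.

Bracket | 9 ; Relay | 0 ; Relay | 6 ; Bolt | 8

Join each matches row to its teams via team_id.
Group joined rows by teams.id; compute SUM(m.goals_against) per group.
  1: ids {5, 6} → SUM(m.goals_against)=9
  2: ids {3} → SUM(m.goals_against)=0
  4: ids {2, 4} → SUM(m.goals_against)=6
  5: ids {1, 7, 8} → SUM(m.goals_against)=8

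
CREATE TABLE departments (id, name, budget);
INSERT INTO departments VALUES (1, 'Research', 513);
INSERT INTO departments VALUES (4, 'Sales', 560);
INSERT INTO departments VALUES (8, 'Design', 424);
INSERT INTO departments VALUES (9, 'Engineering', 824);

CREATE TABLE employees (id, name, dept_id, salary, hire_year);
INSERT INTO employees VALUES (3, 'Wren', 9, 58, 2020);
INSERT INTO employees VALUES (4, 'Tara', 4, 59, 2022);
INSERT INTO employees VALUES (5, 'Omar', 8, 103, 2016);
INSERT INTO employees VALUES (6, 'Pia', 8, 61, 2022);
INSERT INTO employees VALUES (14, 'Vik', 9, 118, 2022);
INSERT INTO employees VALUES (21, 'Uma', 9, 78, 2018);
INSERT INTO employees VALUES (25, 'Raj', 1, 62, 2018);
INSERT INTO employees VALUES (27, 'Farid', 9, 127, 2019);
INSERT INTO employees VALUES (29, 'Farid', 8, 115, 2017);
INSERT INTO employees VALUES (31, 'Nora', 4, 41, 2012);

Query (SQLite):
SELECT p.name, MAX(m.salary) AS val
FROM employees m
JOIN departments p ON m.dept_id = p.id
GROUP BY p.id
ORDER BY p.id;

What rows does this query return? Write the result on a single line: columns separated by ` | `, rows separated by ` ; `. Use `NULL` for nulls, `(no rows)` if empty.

Research | 62 ; Sales | 59 ; Design | 115 ; Engineering | 127

Join each employees row to its departments via dept_id.
Group joined rows by departments.id; compute MAX(m.salary) per group.
  1: ids {25} → MAX(m.salary)=62
  4: ids {4, 31} → MAX(m.salary)=59
  8: ids {5, 6, 29} → MAX(m.salary)=115
  9: ids {3, 14, 21, 27} → MAX(m.salary)=127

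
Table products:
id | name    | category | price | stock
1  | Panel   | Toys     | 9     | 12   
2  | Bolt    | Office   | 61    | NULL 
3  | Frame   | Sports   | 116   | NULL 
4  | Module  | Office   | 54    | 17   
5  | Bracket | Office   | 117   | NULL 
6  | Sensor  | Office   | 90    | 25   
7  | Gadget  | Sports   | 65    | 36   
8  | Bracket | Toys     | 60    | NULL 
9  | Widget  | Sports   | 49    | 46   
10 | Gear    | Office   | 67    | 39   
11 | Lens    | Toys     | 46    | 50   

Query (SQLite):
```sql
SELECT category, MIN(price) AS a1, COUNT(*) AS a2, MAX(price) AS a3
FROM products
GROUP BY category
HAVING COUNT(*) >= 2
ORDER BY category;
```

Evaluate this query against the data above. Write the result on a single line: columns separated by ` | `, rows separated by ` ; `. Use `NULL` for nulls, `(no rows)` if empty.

Group products by category.
Per group compute: MIN(price), COUNT(*), MAX(price).
HAVING: drop groups with fewer than 2 rows.
  Office: ids {2, 4, 5, 6, 10} → MIN(price)=54, COUNT(*)=5, MAX(price)=117
  Sports: ids {3, 7, 9} → MIN(price)=49, COUNT(*)=3, MAX(price)=116
  Toys: ids {1, 8, 11} → MIN(price)=9, COUNT(*)=3, MAX(price)=60

Office | 54 | 5 | 117 ; Sports | 49 | 3 | 116 ; Toys | 9 | 3 | 60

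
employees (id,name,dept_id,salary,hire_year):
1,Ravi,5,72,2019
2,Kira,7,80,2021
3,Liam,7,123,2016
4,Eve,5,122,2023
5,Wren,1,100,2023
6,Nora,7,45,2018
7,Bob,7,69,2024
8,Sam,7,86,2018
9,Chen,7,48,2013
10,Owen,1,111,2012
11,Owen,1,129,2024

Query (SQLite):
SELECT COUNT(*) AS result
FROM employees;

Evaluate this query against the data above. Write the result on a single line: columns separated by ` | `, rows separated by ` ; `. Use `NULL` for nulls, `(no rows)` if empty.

All salary values: [72, 80, 123, 122, 100, 45, 69, 86, 48, 111, 129].
COUNT(*) counts rows → 11.

11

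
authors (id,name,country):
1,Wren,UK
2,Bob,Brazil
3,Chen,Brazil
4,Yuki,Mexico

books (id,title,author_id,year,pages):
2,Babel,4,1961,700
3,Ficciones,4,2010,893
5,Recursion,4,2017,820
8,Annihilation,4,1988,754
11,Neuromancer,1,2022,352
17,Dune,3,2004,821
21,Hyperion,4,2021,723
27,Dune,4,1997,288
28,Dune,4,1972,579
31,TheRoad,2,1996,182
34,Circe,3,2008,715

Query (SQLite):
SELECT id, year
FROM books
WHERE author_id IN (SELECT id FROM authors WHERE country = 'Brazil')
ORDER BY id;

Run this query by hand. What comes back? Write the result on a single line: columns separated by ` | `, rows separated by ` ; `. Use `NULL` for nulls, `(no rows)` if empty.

Inner query: authors.id where country = 'Brazil'.
Outer: keep books rows whose author_id is in that set.
Inner query → {2, 3}

17 | 2004 ; 31 | 1996 ; 34 | 2008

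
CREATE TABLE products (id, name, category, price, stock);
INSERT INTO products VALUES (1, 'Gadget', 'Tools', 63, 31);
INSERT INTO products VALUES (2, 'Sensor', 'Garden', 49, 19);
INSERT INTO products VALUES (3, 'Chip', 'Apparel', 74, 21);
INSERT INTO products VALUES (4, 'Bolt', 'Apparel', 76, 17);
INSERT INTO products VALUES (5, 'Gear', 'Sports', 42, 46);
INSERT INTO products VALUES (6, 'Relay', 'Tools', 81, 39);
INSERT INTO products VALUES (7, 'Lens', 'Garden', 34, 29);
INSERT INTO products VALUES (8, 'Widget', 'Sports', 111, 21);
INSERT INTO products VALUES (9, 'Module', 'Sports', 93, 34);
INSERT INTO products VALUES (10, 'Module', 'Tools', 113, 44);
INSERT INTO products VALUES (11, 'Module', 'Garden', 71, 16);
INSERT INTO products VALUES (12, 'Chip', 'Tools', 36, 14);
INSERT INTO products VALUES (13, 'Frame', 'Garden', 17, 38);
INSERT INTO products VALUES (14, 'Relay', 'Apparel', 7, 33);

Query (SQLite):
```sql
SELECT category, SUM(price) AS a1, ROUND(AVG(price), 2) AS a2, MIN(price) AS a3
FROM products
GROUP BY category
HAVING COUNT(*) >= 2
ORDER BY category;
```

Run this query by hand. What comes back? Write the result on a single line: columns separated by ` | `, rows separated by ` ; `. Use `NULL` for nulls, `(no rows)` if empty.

Group products by category.
Per group compute: SUM(price), ROUND(AVG(price), 2), MIN(price).
HAVING: drop groups with fewer than 2 rows.
  Apparel: ids {3, 4, 14} → SUM(price)=157, ROUND(AVG(price), 2)=52.33, MIN(price)=7
  Garden: ids {2, 7, 11, 13} → SUM(price)=171, ROUND(AVG(price), 2)=42.75, MIN(price)=17
  Sports: ids {5, 8, 9} → SUM(price)=246, ROUND(AVG(price), 2)=82, MIN(price)=42
  Tools: ids {1, 6, 10, 12} → SUM(price)=293, ROUND(AVG(price), 2)=73.25, MIN(price)=36

Apparel | 157 | 52.33 | 7 ; Garden | 171 | 42.75 | 17 ; Sports | 246 | 82 | 42 ; Tools | 293 | 73.25 | 36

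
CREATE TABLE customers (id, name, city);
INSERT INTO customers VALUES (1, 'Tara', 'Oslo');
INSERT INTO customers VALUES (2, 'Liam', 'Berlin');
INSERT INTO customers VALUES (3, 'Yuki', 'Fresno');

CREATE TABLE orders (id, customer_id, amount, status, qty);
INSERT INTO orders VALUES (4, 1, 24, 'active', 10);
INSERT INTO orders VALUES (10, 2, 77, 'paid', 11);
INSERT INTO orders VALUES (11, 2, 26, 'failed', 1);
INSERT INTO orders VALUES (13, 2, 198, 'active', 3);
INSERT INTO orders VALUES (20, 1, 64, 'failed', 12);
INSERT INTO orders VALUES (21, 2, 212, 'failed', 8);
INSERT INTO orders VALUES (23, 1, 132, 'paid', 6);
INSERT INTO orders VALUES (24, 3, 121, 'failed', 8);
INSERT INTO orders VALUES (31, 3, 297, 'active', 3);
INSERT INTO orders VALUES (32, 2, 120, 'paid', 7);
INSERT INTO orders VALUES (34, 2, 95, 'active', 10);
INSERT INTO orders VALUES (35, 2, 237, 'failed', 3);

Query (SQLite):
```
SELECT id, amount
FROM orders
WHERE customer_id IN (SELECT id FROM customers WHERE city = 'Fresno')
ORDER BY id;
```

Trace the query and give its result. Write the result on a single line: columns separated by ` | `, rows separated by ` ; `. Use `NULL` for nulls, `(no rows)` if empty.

24 | 121 ; 31 | 297

Inner query: customers.id where city = 'Fresno'.
Outer: keep orders rows whose customer_id is in that set.
Inner query → {3}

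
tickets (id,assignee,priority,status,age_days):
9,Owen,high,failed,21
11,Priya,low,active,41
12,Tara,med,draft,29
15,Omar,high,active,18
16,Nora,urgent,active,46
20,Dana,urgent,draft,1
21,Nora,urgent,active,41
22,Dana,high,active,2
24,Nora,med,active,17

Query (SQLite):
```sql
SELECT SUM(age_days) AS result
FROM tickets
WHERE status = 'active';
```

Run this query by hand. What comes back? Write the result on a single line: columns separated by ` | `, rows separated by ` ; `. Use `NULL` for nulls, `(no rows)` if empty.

165

Rows where status='active' → age_days values: [41, 18, 46, 41, 2, 17].
SUM of non-NULL values = 165.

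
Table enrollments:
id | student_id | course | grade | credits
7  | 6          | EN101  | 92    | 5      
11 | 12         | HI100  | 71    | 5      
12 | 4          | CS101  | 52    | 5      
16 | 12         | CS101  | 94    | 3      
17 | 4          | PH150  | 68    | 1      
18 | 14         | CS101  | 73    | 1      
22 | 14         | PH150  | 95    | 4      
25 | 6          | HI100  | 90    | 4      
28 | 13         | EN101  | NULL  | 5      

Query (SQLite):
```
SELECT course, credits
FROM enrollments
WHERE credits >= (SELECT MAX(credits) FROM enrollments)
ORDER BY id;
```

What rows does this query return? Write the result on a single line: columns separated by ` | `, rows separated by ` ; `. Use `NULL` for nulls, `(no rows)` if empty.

Scalar subquery: MAX(credits) over all enrollments rows = 5.
Keep rows where credits >= that value.

EN101 | 5 ; HI100 | 5 ; CS101 | 5 ; EN101 | 5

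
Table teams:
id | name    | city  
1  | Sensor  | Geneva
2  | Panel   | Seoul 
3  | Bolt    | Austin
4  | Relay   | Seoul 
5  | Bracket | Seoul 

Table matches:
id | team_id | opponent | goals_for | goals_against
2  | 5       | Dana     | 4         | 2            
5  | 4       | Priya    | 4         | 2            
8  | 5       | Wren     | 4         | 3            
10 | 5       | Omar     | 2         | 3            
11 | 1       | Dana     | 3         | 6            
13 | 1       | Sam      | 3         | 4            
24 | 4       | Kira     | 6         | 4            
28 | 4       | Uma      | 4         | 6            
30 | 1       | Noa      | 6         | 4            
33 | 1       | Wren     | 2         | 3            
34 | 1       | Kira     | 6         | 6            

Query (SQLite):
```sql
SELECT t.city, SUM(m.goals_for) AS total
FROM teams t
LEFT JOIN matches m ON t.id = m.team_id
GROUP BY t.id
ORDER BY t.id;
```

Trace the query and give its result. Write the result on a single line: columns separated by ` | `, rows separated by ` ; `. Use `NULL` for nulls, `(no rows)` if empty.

Geneva | 20 ; Seoul | NULL ; Austin | NULL ; Seoul | 14 ; Seoul | 10

LEFT JOIN keeps every teams row; unmatched ones get NULL for matches columns.
Group by teams.id and compute SUM(m.goals_for). SUM over an all-NULL group is NULL.
  1: ids {11, 13, 30, 33, 34} → SUM(m.goals_for)=20
  2: ids {—} → SUM(m.goals_for)=NULL
  3: ids {—} → SUM(m.goals_for)=NULL
  4: ids {5, 24, 28} → SUM(m.goals_for)=14
  5: ids {2, 8, 10} → SUM(m.goals_for)=10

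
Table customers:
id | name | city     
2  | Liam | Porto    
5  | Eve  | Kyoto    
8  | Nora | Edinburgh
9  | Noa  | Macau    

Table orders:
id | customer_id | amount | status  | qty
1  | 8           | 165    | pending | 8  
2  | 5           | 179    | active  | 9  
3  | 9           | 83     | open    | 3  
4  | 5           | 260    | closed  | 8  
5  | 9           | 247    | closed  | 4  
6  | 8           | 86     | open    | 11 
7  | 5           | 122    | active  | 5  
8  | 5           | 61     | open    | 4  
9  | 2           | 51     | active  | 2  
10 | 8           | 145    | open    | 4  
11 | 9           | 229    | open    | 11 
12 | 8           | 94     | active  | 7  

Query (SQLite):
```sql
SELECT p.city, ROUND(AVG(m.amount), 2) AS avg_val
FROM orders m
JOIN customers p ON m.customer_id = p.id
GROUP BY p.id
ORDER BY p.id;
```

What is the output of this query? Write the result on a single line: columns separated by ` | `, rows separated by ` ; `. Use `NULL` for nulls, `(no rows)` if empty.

Join each orders row to its customers via customer_id.
Group joined rows by customers.id; compute ROUND(AVG(m.amount), 2) per group.
  2: ids {9} → ROUND(AVG(m.amount), 2)=51
  5: ids {2, 4, 7, 8} → ROUND(AVG(m.amount), 2)=155.5
  8: ids {1, 6, 10, 12} → ROUND(AVG(m.amount), 2)=122.5
  9: ids {3, 5, 11} → ROUND(AVG(m.amount), 2)=186.33

Porto | 51 ; Kyoto | 155.5 ; Edinburgh | 122.5 ; Macau | 186.33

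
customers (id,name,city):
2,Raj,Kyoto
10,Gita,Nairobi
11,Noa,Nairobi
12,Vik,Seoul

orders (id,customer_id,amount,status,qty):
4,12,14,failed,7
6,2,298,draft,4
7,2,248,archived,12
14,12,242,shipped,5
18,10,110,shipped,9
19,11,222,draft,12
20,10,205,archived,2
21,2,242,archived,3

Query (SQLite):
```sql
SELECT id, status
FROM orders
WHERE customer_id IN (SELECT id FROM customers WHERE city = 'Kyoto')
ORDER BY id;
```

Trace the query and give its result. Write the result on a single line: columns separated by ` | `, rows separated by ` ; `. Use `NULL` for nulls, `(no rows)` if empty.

6 | draft ; 7 | archived ; 21 | archived

Inner query: customers.id where city = 'Kyoto'.
Outer: keep orders rows whose customer_id is in that set.
Inner query → {2}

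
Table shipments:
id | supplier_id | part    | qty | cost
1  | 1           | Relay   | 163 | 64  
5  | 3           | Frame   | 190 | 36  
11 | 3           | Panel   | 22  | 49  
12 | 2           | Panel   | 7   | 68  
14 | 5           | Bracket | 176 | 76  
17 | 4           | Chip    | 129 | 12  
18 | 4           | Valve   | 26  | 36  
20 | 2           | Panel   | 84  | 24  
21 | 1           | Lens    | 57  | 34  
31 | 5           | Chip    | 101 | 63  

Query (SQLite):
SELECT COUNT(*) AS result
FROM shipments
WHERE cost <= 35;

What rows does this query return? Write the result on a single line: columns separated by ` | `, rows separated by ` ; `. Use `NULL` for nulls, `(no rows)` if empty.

3

Rows where cost <= 35 → cost values: [12, 24, 34].
COUNT(*) counts rows → 3.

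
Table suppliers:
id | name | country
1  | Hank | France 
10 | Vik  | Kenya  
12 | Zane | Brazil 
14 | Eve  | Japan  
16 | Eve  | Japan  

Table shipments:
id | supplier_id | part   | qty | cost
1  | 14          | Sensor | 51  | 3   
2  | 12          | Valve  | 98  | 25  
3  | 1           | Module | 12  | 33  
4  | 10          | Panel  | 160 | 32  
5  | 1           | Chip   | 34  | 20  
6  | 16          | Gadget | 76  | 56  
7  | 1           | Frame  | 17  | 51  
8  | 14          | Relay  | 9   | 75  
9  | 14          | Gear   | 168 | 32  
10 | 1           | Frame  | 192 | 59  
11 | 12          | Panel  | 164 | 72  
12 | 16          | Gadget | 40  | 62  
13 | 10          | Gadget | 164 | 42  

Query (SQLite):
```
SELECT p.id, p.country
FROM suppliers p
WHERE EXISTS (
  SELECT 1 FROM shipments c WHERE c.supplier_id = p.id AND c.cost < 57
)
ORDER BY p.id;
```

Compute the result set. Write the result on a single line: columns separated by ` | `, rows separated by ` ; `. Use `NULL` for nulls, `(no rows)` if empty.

1 | France ; 10 | Kenya ; 12 | Brazil ; 14 | Japan ; 16 | Japan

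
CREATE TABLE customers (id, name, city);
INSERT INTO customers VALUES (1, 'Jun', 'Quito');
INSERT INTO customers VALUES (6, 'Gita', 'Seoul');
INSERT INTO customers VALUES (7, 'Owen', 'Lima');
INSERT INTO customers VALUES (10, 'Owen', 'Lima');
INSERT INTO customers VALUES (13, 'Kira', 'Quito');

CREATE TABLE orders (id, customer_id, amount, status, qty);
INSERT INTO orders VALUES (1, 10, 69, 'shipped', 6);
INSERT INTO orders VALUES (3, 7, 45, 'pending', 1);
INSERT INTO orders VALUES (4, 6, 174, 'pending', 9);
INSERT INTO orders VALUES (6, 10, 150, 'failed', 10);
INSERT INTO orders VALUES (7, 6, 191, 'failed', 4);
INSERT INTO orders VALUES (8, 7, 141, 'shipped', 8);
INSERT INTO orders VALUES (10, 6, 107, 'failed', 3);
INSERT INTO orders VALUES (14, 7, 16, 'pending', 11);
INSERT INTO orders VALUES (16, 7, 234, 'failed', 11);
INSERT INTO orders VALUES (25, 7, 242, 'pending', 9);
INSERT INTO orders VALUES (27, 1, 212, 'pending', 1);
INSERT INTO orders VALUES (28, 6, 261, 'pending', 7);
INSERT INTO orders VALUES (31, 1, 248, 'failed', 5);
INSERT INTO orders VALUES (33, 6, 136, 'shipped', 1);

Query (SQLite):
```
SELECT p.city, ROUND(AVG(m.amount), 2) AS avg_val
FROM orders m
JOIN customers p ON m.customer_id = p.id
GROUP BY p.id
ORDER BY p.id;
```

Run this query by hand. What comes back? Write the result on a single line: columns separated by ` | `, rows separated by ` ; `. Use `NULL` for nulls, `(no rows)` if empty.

Quito | 230 ; Seoul | 173.8 ; Lima | 135.6 ; Lima | 109.5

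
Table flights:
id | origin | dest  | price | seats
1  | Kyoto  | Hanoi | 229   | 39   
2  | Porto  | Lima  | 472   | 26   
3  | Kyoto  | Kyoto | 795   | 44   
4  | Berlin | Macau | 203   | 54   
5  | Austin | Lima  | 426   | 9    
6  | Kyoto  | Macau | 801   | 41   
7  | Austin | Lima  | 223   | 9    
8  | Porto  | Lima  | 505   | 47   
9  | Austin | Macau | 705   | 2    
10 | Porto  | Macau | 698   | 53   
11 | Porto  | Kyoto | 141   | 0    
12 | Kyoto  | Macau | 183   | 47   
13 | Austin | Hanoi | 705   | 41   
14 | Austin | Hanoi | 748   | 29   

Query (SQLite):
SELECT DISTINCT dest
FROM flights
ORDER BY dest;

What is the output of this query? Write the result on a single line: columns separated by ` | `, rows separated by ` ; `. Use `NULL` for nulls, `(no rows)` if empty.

Hanoi ; Kyoto ; Lima ; Macau

Collect distinct dest values from flights.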